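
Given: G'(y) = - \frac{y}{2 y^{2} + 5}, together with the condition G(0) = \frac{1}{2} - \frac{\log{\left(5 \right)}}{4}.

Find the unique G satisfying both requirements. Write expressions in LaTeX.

G(y) = - \frac{\log{\left(2 y^{2} + 5 \right)} - 2}{4}

The substitution u = 2 y^{2} + 5 works: G'(y) is exactly (dG/du)*(du/dy) for that inner function.
A general antiderivative is - \frac{\log{\left(2 y^{2} + 5 \right)}}{4} + C.
The condition gives C = \frac{1}{2} - \frac{\log{\left(5 \right)}}{4} - (- \frac{\log{\left(5 \right)}}{4}) = \frac{1}{2}.
So G(y) = - \frac{\log{\left(2 y^{2} + 5 \right)} - 2}{4}.
Check: d/dy[- \frac{\log{\left(2 y^{2} + 5 \right)} - 2}{4}] = - \frac{y}{2 y^{2} + 5} = G'(y).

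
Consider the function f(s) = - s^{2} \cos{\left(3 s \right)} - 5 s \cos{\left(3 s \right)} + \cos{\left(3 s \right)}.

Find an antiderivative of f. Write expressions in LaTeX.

The integrand splits into summands that can be handled one at a time.
Check: d/ds[- \frac{s^{2} \sin{\left(3 s \right)}}{3} - \frac{5 s \sin{\left(3 s \right)}}{3} - \frac{2 s \cos{\left(3 s \right)}}{9} + \frac{11 \sin{\left(3 s \right)}}{27} - \frac{5 \cos{\left(3 s \right)}}{9}] = - s^{2} \cos{\left(3 s \right)} - 5 s \cos{\left(3 s \right)} + \cos{\left(3 s \right)} = f(s).

An antiderivative is F(s) = - \frac{s^{2} \sin{\left(3 s \right)}}{3} - \frac{5 s \sin{\left(3 s \right)}}{3} - \frac{2 s \cos{\left(3 s \right)}}{9} + \frac{11 \sin{\left(3 s \right)}}{27} - \frac{5 \cos{\left(3 s \right)}}{9}.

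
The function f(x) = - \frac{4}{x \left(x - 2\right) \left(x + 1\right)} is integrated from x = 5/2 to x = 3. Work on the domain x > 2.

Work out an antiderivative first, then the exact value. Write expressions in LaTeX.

Antiderivative: F(x) = \frac{2 \left(3 \log{\left(x \right)} - \log{\left(x - 2 \right)} - 2 \log{\left(x + 1 \right)}\right)}{3}; value = - \frac{4 \log{\left(4 \right)}}{3} - 2 \log{\left(\frac{5}{2} \right)} - \frac{2 \log{\left(2 \right)}}{3} + \frac{4 \log{\left(\frac{7}{2} \right)}}{3} + 2 \log{\left(3 \right)}

The denominator factors as x \left(x - 2\right) \left(x + 1\right); partial fractions split f into directly integrable pieces: - \frac{4}{3 \left(x + 1\right)} - \frac{2}{3 \left(x - 2\right)} + \frac{2}{x}.
F(x) = \frac{2 \left(3 \log{\left(x \right)} - \log{\left(x - 2 \right)} - 2 \log{\left(x + 1 \right)}\right)}{3} is an antiderivative of f.
Check: d/dx[\frac{2 \left(3 \log{\left(x \right)} - \log{\left(x - 2 \right)} - 2 \log{\left(x + 1 \right)}\right)}{3}] = - \frac{4}{x^{3} - x^{2} - 2 x}, which equals f(x).
F(3) = - \frac{4 \log{\left(4 \right)}}{3} + 2 \log{\left(3 \right)}; F(5/2) = - \frac{4 \log{\left(\frac{7}{2} \right)}}{3} + \frac{2 \log{\left(2 \right)}}{3} + 2 \log{\left(\frac{5}{2} \right)}.
Integral = F(3) - F(5/2) = - \frac{4 \log{\left(4 \right)}}{3} - 2 \log{\left(\frac{5}{2} \right)} - \frac{2 \log{\left(2 \right)}}{3} + \frac{4 \log{\left(\frac{7}{2} \right)}}{3} + 2 \log{\left(3 \right)}.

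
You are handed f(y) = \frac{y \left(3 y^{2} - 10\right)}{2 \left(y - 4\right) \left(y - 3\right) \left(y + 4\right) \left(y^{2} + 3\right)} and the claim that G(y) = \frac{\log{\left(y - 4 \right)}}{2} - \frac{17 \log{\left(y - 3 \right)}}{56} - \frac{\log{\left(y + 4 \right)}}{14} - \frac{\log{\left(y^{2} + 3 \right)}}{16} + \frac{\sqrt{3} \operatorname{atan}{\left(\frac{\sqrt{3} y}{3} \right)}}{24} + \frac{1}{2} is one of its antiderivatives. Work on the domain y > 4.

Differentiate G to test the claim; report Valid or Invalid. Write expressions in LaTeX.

Valid - differentiating G returns exactly f.

d/dy[G] = \frac{3 y^{3} - 10 y}{2 y^{5} - 6 y^{4} - 26 y^{3} + 78 y^{2} - 96 y + 288}
This equals f(y) exactly, so the claim holds.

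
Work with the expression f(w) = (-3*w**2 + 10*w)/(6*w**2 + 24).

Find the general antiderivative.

An antiderivative F(w) passes only if d/dw[F] lands on f(w) exactly.
Check: d/dw[-w/2 + 5*log(w**2 + 4)/6 + atan(w/2)] = (-3*w**2 + 10*w)/(6*w**2 + 24) = f(w).

F(w) = -w/2 + 5*log(w**2 + 4)/6 + atan(w/2) + C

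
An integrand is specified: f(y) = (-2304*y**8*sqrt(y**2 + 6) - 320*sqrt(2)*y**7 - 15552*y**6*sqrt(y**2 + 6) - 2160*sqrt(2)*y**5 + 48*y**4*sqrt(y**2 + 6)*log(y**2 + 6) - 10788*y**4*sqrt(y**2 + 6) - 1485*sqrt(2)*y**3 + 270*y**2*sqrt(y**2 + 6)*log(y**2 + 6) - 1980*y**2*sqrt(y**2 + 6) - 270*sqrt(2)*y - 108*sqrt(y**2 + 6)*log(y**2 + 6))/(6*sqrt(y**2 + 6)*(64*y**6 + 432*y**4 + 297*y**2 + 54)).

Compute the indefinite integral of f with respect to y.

For F(y) to be correct the identity F'(y) - f(y) = 0 must hold.
Check: d/dy[-(96*y**5 + 36*y**3 + 40*sqrt(2)*y**2*sqrt(y**2 + 6) + 6*y*log(y**2 + 6) + 15*sqrt(2)*sqrt(y**2 + 6))/(6*(8*y**2 + 3))] = (-2304*y**8*sqrt(y**2 + 6) - 320*sqrt(2)*y**7 - 15552*y**6*sqrt(y**2 + 6) - 2160*sqrt(2)*y**5 + 48*y**4*sqrt(y**2 + 6)*log(y**2 + 6) - 10788*y**4*sqrt(y**2 + 6) - 1485*sqrt(2)*y**3 + 270*y**2*sqrt(y**2 + 6)*log(y**2 + 6) - 1980*y**2*sqrt(y**2 + 6) - 270*sqrt(2)*y - 108*sqrt(y**2 + 6)*log(y**2 + 6))/(384*y**6*sqrt(y**2 + 6) + 2592*y**4*sqrt(y**2 + 6) + 1782*y**2*sqrt(y**2 + 6) + 324*sqrt(y**2 + 6)), which equals f(y).

F(y) = -(96*y**5 + 36*y**3 + 40*sqrt(2)*y**2*sqrt(y**2 + 6) + 6*y*log(y**2 + 6) + 15*sqrt(2)*sqrt(y**2 + 6))/(6*(8*y**2 + 3)) + C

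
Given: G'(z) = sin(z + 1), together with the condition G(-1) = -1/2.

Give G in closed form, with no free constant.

Whatever form G(z) takes, its d/dz must return the stated G'(z).
A general antiderivative is -cos(z + 1) + C.
The condition gives C = -1/2 - (-1) = 1/2.
So G(z) = 1/2 - cos(z + 1).
Check: d/dz[1/2 - cos(z + 1)] = sin(z + 1) = G'(z).

G(z) = 1/2 - cos(z + 1)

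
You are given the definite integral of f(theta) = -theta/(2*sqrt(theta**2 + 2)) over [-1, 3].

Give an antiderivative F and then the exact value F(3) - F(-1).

Antiderivative: F(theta) = -sqrt(theta**2 + 2)/2; value = -sqrt(11)/2 + sqrt(3)/2

f matches the chain-rule pattern g'(h)*h' with inner function h(theta) = theta**2 + 2; substituting u = h(theta) collapses the integral.
F(theta) = -sqrt(theta**2 + 2)/2 is an antiderivative of f.
Check: d/dtheta[-sqrt(theta**2 + 2)/2] = -theta/(2*sqrt(theta**2 + 2)) = f(theta).
F(3) = -sqrt(11)/2; F(-1) = -sqrt(3)/2.
Integral = F(3) - F(-1) = -sqrt(11)/2 + sqrt(3)/2.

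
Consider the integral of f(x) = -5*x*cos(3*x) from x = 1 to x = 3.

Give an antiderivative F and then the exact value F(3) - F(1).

Antiderivative: F(x) = -5*(3*x*sin(3*x) + cos(3*x))/9; value = -5*sin(9) + 5*cos(3)/9 + 5*sin(3)/3 - 5*cos(9)/9

Whatever form F(x) takes, F'(x) = f(x) is non-negotiable.
F(x) = -5*(3*x*sin(3*x) + cos(3*x))/9 is an antiderivative of f.
Check: d/dx[-5*(3*x*sin(3*x) + cos(3*x))/9] = -5*x*cos(3*x) = f(x).
F(3) = -5*sin(9) - 5*cos(9)/9; F(1) = -5*sin(3)/3 - 5*cos(3)/9.
Integral = F(3) - F(1) = -5*sin(9) + 5*cos(3)/9 + 5*sin(3)/3 - 5*cos(9)/9.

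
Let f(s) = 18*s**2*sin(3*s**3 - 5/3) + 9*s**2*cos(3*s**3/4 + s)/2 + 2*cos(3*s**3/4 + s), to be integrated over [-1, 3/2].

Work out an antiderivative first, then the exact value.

Integrate term by term and add the pieces.
F(s) = 2*sin(3*s**3/4 + s) - 2*cos(3*s**3 - 5/3) is an antiderivative of f.
Check: d/ds[2*sin(3*s**3/4 + s) - 2*cos(3*s**3 - 5/3)] = 18*s**2*sin(3*s**3 - 5/3) + 9*s**2*cos(3*s**3/4 + s)/2 + 2*cos(3*s**3/4 + s) = f(s).
F(3/2) = 2*sin(129/32) - 2*cos(203/24); F(-1) = -2*sin(7/4) - 2*cos(14/3).
Integral = F(3/2) - F(-1) = 2*sin(129/32) + 2*cos(14/3) - 2*cos(203/24) + 2*sin(7/4).

Antiderivative: F(s) = 2*sin(3*s**3/4 + s) - 2*cos(3*s**3 - 5/3); value = 2*sin(129/32) + 2*cos(14/3) - 2*cos(203/24) + 2*sin(7/4)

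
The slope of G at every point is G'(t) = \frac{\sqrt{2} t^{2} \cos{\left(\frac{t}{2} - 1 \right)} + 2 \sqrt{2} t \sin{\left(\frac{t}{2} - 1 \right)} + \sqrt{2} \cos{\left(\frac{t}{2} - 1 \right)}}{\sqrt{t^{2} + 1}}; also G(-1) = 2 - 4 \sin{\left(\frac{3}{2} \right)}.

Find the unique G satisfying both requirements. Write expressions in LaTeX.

G(t) = 2 \sqrt{2} \sqrt{t^{2} + 1} \sin{\left(\frac{t}{2} - 1 \right)} + 2

G'(t) has the shape u'v + uv' for u = 2 \sqrt{2 t^{2} + 2} and v = \sin{\left(\frac{t}{2} - 1 \right)} — it is the derivative of the product u*v.
A general antiderivative is 2 \sqrt{2 t^{2} + 2} \sin{\left(\frac{t}{2} - 1 \right)} + C.
The condition gives C = 2 - 4 \sin{\left(\frac{3}{2} \right)} - (- 4 \sin{\left(\frac{3}{2} \right)}) = 2.
So G(t) = 2 \sqrt{2} \sqrt{t^{2} + 1} \sin{\left(\frac{t}{2} - 1 \right)} + 2.
Check: d/dt[2 \sqrt{2} \sqrt{t^{2} + 1} \sin{\left(\frac{t}{2} - 1 \right)} + 2] = \frac{\sqrt{2} t^{2} \cos{\left(\frac{t}{2} - 1 \right)} + 2 \sqrt{2} t \sin{\left(\frac{t}{2} - 1 \right)} + \sqrt{2} \cos{\left(\frac{t}{2} - 1 \right)}}{\sqrt{t^{2} + 1}} = G'(t).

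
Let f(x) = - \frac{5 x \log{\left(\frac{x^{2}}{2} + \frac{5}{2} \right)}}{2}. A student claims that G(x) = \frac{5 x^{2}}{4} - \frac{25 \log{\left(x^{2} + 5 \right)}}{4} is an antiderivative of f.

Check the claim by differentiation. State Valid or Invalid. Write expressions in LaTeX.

d/dx[G] = \frac{5 x^{3}}{2 x^{2} + 10}
d/dx[G] - f(x) = \frac{5 x^{3} \log{\left(x^{2} + 5 \right)} - 5 x^{3} \log{\left(2 \right)} + 5 x^{3} + 25 x \log{\left(x^{2} + 5 \right)} - 25 x \log{\left(2 \right)}}{2 x^{2} + 10} != 0.

Invalid: d/dx[G] - f = \frac{5 x^{3} \log{\left(x^{2} + 5 \right)} - 5 x^{3} \log{\left(2 \right)} + 5 x^{3} + 25 x \log{\left(x^{2} + 5 \right)} - 25 x \log{\left(2 \right)}}{2 x^{2} + 10}, which is not 0.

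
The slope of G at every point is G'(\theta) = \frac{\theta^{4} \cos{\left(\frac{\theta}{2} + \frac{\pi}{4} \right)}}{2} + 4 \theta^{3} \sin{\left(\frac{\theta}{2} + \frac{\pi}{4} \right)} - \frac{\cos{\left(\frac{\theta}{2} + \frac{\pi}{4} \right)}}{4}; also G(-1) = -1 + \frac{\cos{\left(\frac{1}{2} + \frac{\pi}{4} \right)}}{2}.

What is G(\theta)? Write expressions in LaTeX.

G'(\theta) has the shape u'v + uv' for u = \theta^{4} - \frac{1}{2} and v = \sin{\left(\frac{\theta}{2} + \frac{\pi}{4} \right)} — it is the derivative of the product u*v.
A general antiderivative is - \left(\frac{1}{2} - \theta^{4}\right) \sin{\left(\frac{\theta}{2} + \frac{\pi}{4} \right)} + C.
The condition gives C = -1 + \frac{\cos{\left(\frac{1}{2} + \frac{\pi}{4} \right)}}{2} - (\frac{\cos{\left(\frac{1}{2} + \frac{\pi}{4} \right)}}{2}) = -1.
So G(\theta) = \theta^{4} \sin{\left(\frac{\theta}{2} + \frac{\pi}{4} \right)} - \frac{\sin{\left(\frac{\theta}{2} + \frac{\pi}{4} \right)}}{2} - 1.
Check: d/d\theta[\theta^{4} \sin{\left(\frac{\theta}{2} + \frac{\pi}{4} \right)} - \frac{\sin{\left(\frac{\theta}{2} + \frac{\pi}{4} \right)}}{2} - 1] = \frac{\theta^{4} \cos{\left(\frac{\theta}{2} + \frac{\pi}{4} \right)}}{2} + 4 \theta^{3} \sin{\left(\frac{\theta}{2} + \frac{\pi}{4} \right)} - \frac{\cos{\left(\frac{\theta}{2} + \frac{\pi}{4} \right)}}{4} = G'(\theta).

G(\theta) = \theta^{4} \sin{\left(\frac{\theta}{2} + \frac{\pi}{4} \right)} - \frac{\sin{\left(\frac{\theta}{2} + \frac{\pi}{4} \right)}}{2} - 1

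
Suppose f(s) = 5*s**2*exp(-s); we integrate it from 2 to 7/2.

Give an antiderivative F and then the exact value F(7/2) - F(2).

Recognize the product-rule pattern: f = u'v + uv' with u = -5*s**2 - 10*s - 10, v = exp(-s), so integration by parts undoes it.
F(s) = (-5*s**2 - 10*s - 10)*exp(-s) is an antiderivative of f.
Check: d/ds[(-5*s**2 - 10*s - 10)*exp(-s)] = 5*s**2*exp(-s) = f(s).
F(7/2) = -425*exp(-7/2)/4; F(2) = -50*exp(-2).
Integral = F(7/2) - F(2) = -425*exp(-7/2)/4 + 50*exp(-2).

Antiderivative: F(s) = (-5*s**2 - 10*s - 10)*exp(-s); value = -425*exp(-7/2)/4 + 50*exp(-2)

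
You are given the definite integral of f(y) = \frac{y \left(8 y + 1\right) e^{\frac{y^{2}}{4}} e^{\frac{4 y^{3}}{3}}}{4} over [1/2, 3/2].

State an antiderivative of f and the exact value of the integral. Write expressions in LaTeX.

Antiderivative: F(y) = \frac{e^{\frac{y^{2}}{4}} e^{\frac{4 y^{3}}{3}}}{2}; value = - \frac{e^{\frac{11}{48}}}{2} + \frac{e^{\frac{81}{16}}}{2}

The substitution u = \frac{4 y^{3}}{3} + \frac{y^{2}}{4} works: f is exactly (dF/du)*(du/dy) for that inner function.
F(y) = \frac{e^{\frac{y^{2}}{4}} e^{\frac{4 y^{3}}{3}}}{2} is an antiderivative of f.
Check: d/dy[\frac{e^{\frac{y^{2}}{4}} e^{\frac{4 y^{3}}{3}}}{2}] = 2 y^{2} e^{\frac{y^{2}}{4}} e^{\frac{4 y^{3}}{3}} + \frac{y e^{\frac{y^{2}}{4}} e^{\frac{4 y^{3}}{3}}}{4}, which equals f(y).
F(3/2) = \frac{e^{\frac{81}{16}}}{2}; F(1/2) = \frac{e^{\frac{11}{48}}}{2}.
Integral = F(3/2) - F(1/2) = - \frac{e^{\frac{11}{48}}}{2} + \frac{e^{\frac{81}{16}}}{2}.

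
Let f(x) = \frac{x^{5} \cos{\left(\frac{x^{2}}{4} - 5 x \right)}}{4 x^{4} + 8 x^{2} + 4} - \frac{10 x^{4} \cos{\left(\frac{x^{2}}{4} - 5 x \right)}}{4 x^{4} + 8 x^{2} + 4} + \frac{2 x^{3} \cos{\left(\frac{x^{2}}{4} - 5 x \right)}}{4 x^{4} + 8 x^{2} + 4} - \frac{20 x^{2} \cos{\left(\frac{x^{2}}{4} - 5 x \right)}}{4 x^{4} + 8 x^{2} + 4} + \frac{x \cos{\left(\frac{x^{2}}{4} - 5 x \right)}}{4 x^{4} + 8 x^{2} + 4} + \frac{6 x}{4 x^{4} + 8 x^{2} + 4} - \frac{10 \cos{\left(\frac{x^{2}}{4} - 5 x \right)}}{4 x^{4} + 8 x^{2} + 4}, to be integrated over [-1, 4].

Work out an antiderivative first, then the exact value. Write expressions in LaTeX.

Integrate term by term and add the pieces.
F(x) = \frac{2 \left(x^{2} + 1\right) \sin{\left(\frac{x^{2}}{4} - 5 x \right)} - 3}{4 \left(x^{2} + 1\right)} is an antiderivative of f.
Check: d/dx[\frac{2 \left(x^{2} + 1\right) \sin{\left(\frac{x^{2}}{4} - 5 x \right)} - 3}{4 \left(x^{2} + 1\right)}] = \frac{x^{5} \cos{\left(\frac{x^{2}}{4} - 5 x \right)} - 10 x^{4} \cos{\left(\frac{x^{2}}{4} - 5 x \right)} + 2 x^{3} \cos{\left(\frac{x^{2}}{4} - 5 x \right)} - 20 x^{2} \cos{\left(\frac{x^{2}}{4} - 5 x \right)} + x \cos{\left(\frac{x^{2}}{4} - 5 x \right)} + 6 x - 10 \cos{\left(\frac{x^{2}}{4} - 5 x \right)}}{4 x^{4} + 8 x^{2} + 4}, which equals f(x).
F(4) = - \frac{3}{68} - \frac{\sin{\left(16 \right)}}{2}; F(-1) = \frac{\sin{\left(\frac{21}{4} \right)}}{2} - \frac{3}{8}.
Integral = F(4) - F(-1) = - \frac{\sin{\left(16 \right)}}{2} + \frac{45}{136} - \frac{\sin{\left(\frac{21}{4} \right)}}{2}.

Antiderivative: F(x) = \frac{2 \left(x^{2} + 1\right) \sin{\left(\frac{x^{2}}{4} - 5 x \right)} - 3}{4 \left(x^{2} + 1\right)}; value = - \frac{\sin{\left(16 \right)}}{2} + \frac{45}{136} - \frac{\sin{\left(\frac{21}{4} \right)}}{2}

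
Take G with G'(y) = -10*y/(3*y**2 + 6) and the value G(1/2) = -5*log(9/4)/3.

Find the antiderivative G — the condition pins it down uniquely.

The substitution u = y**2 + 2 works: G'(y) is exactly (dG/du)*(du/dy) for that inner function.
A general antiderivative is -5*log(y**2 + 2)/3 + C.
The condition gives C = -5*log(9/4)/3 - (-5*log(9/4)/3) = 0.
So G(y) = -5*log(y**2 + 2)/3.
Check: d/dy[-5*log(y**2 + 2)/3] = -10*y/(3*y**2 + 6) = G'(y).

G(y) = -5*log(y**2 + 2)/3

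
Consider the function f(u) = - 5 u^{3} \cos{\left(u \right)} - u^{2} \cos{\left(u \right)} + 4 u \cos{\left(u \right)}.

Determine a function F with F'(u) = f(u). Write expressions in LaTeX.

Integrate term by term and add the pieces.
Check: d/du[- 5 u^{3} \sin{\left(u \right)} - u^{2} \sin{\left(u \right)} - 15 u^{2} \cos{\left(u \right)} + 34 u \sin{\left(u \right)} - 2 u \cos{\left(u \right)} + 2 \sin{\left(u \right)} + 34 \cos{\left(u \right)}] = - 5 u^{3} \cos{\left(u \right)} - u^{2} \cos{\left(u \right)} + 4 u \cos{\left(u \right)} = f(u).

An antiderivative is F(u) = - 5 u^{3} \sin{\left(u \right)} - u^{2} \sin{\left(u \right)} - 15 u^{2} \cos{\left(u \right)} + 34 u \sin{\left(u \right)} - 2 u \cos{\left(u \right)} + 2 \sin{\left(u \right)} + 34 \cos{\left(u \right)}.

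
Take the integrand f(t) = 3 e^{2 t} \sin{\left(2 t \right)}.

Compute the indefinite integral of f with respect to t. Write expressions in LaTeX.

Check any antiderivative F(t) by computing F'(t) and comparing it with f(t).
Check: d/dt[\frac{3 e^{2 t} \sin{\left(2 t \right)}}{4} - \frac{3 e^{2 t} \cos{\left(2 t \right)}}{4}] = 3 e^{2 t} \sin{\left(2 t \right)} = f(t).

F(t) = \frac{3 e^{2 t} \sin{\left(2 t \right)}}{4} - \frac{3 e^{2 t} \cos{\left(2 t \right)}}{4} + C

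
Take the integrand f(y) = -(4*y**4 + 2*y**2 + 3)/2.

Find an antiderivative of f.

A first test for any F(y): its y-derivative must equal f(y) identically.
Check: d/dy[y*(-12*y**4 - 10*y**2 - 45)/30] = -2*y**4 - y**2 - 3/2, which equals f(y).

An antiderivative is F(y) = y*(-12*y**4 - 10*y**2 - 45)/30.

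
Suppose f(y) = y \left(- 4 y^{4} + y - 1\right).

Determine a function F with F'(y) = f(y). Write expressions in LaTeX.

A candidate is checked by its d/dy: the result must match f(y).
Check: d/dy[- \frac{2 y^{6}}{3} + \frac{y^{3}}{3} - \frac{y^{2}}{2}] = - 4 y^{5} + y^{2} - y, which equals f(y).

An antiderivative is F(y) = - \frac{2 y^{6}}{3} + \frac{y^{3}}{3} - \frac{y^{2}}{2}.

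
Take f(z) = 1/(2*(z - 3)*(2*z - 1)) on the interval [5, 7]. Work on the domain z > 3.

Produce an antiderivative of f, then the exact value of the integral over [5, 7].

Antiderivative: F(z) = log(z - 3)/10 - log(z - 1/2)/10; value = -log(13/2)/10 - log(2)/10 + log(4)/10 + log(9/2)/10

Factor the denominator (2*(z - 3)*(2*z - 1)) and decompose: f = -1/(5*(2*z - 1)) + 1/(10*(z - 3)); each piece integrates to a log, atan, or power term.
F(z) = log(z - 3)/10 - log(z - 1/2)/10 is an antiderivative of f.
Check: d/dz[log(z - 3)/10 - log(z - 1/2)/10] = 1/(4*z**2 - 14*z + 6), which equals f(z).
F(7) = -log(13/2)/10 + log(4)/10; F(5) = -log(9/2)/10 + log(2)/10.
Integral = F(7) - F(5) = -log(13/2)/10 - log(2)/10 + log(4)/10 + log(9/2)/10.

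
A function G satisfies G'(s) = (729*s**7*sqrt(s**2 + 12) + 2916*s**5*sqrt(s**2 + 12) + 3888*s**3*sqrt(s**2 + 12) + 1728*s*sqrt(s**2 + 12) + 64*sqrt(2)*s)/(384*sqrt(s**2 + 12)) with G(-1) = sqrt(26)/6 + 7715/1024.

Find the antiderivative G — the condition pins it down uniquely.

Recover the given G'(s) by differentiating a candidate G(s); any mismatch rules it out.
A general antiderivative is sqrt(s**2/2 + 6)/3 + 3*(3*s**2/4 + 1)**4/4 + C.
The condition gives C = sqrt(26)/6 + 7715/1024 - (sqrt(26)/6 + 7203/1024) = 1/2.
So G(s) = 243*s**8/1024 + 81*s**6/64 + 81*s**4/32 + 9*s**2/4 + sqrt(s**2/2 + 6)/3 + 5/4.
Check: d/ds[243*s**8/1024 + 81*s**6/64 + 81*s**4/32 + 9*s**2/4 + sqrt(s**2/2 + 6)/3 + 5/4] = (729*s**7*sqrt(s**2 + 12) + 2916*s**5*sqrt(s**2 + 12) + 3888*s**3*sqrt(s**2 + 12) + 1728*s*sqrt(s**2 + 12) + 64*sqrt(2)*s)/(384*sqrt(s**2 + 12)) = G'(s).

G(s) = 243*s**8/1024 + 81*s**6/64 + 81*s**4/32 + 9*s**2/4 + sqrt(s**2/2 + 6)/3 + 5/4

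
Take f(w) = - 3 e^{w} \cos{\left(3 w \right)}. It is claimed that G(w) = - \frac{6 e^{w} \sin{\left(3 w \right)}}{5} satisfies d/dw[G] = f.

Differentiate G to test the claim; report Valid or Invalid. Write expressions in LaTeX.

Invalid: d/dw[G] - f = - \frac{6 e^{w} \sin{\left(3 w \right)}}{5} - \frac{3 e^{w} \cos{\left(3 w \right)}}{5}, which is not 0.

d/dw[G] = - \frac{6 e^{w} \sin{\left(3 w \right)}}{5} - \frac{18 e^{w} \cos{\left(3 w \right)}}{5}
d/dw[G] - f(w) = - \frac{6 e^{w} \sin{\left(3 w \right)}}{5} - \frac{3 e^{w} \cos{\left(3 w \right)}}{5} != 0.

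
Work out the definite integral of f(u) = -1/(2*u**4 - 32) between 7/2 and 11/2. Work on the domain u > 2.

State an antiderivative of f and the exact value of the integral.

The denominator factors as 2*(u - 2)*(u + 2)*(u**2 + 4); partial fractions split f into directly integrable pieces: 1/(16*(u**2 + 4)) + 1/(64*(u + 2)) - 1/(64*(u - 2)).
F(u) = -log(u - 2)/64 + log(u + 2)/64 + atan(u/2)/32 is an antiderivative of f.
Check: d/du[-log(u - 2)/64 + log(u + 2)/64 + atan(u/2)/32] = -1/(2*u**4 - 32) = f(u).
F(11/2) = -log(7/2)/64 + log(15/2)/64 + atan(11/4)/32; F(7/2) = -log(3/2)/64 + log(11/2)/64 + atan(7/4)/32.
Integral = F(11/2) - F(7/2) = -atan(7/4)/32 - log(11/2)/64 - log(7/2)/64 + log(3/2)/64 + log(15/2)/64 + atan(11/4)/32.

Antiderivative: F(u) = -log(u - 2)/64 + log(u + 2)/64 + atan(u/2)/32; value = -atan(7/4)/32 - log(11/2)/64 - log(7/2)/64 + log(3/2)/64 + log(15/2)/64 + atan(11/4)/32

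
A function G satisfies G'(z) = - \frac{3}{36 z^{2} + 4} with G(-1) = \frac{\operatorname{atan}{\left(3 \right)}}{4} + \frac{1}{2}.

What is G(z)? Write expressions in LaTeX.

For G(z) to be correct, d/dz[G] must agree with the stated G'(z) identically.
A general antiderivative is - \frac{\operatorname{atan}{\left(3 z \right)}}{4} + C.
The condition gives C = \frac{\operatorname{atan}{\left(3 \right)}}{4} + \frac{1}{2} - (\frac{\operatorname{atan}{\left(3 \right)}}{4}) = \frac{1}{2}.
So G(z) = \frac{1}{2} - \frac{\operatorname{atan}{\left(3 z \right)}}{4}.
Check: d/dz[\frac{1}{2} - \frac{\operatorname{atan}{\left(3 z \right)}}{4}] = - \frac{3}{36 z^{2} + 4} = G'(z).

G(z) = \frac{1}{2} - \frac{\operatorname{atan}{\left(3 z \right)}}{4}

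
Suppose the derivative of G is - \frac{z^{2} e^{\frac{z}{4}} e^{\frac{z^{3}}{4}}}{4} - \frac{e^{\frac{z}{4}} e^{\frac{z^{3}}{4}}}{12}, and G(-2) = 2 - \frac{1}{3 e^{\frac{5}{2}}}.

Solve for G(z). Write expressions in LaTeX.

G'(z) matches the chain-rule pattern g'(h)*h' with inner function h(z) = \frac{z^{3}}{4} + \frac{z}{4}; substituting u = h(z) collapses the integral.
A general antiderivative is - \frac{e^{\frac{z^{3}}{4} + \frac{z}{4}}}{3} + C.
The condition gives C = 2 - \frac{1}{3 e^{\frac{5}{2}}} - (- \frac{1}{3 e^{\frac{5}{2}}}) = 2.
So G(z) = - \frac{e^{\frac{z}{4}} e^{\frac{z^{3}}{4}}}{3} + 2.
Check: d/dz[- \frac{e^{\frac{z}{4}} e^{\frac{z^{3}}{4}}}{3} + 2] = - \frac{z^{2} e^{\frac{z}{4}} e^{\frac{z^{3}}{4}}}{4} - \frac{e^{\frac{z}{4}} e^{\frac{z^{3}}{4}}}{12} = G'(z).

G(z) = - \frac{e^{\frac{z}{4}} e^{\frac{z^{3}}{4}}}{3} + 2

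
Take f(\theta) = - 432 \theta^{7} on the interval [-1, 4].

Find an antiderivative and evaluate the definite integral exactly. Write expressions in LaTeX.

Any candidate F(\theta) must reproduce f(\theta) exactly when differentiated.
F(\theta) = - 54 \theta^{8} is an antiderivative of f.
Check: d/d\theta[- 54 \theta^{8}] = - 432 \theta^{7} = f(\theta).
F(4) = -3538944; F(-1) = -54.
Integral = F(4) - F(-1) = -3538890.

Antiderivative: F(\theta) = - 54 \theta^{8}; value = -3538890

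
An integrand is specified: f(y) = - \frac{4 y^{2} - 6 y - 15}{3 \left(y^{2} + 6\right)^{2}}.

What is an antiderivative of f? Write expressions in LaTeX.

An antiderivative is F(y) = - \frac{\sqrt{6} y^{2} \operatorname{atan}{\left(\frac{\sqrt{6} y}{6} \right)} - 26 y + 6 \sqrt{6} \operatorname{atan}{\left(\frac{\sqrt{6} y}{6} \right)} + 24}{24 \left(y^{2} + 6\right)}.

A candidate is checked by its d/dy: the result must match f(y).
Check: d/dy[- \frac{\sqrt{6} y^{2} \operatorname{atan}{\left(\frac{\sqrt{6} y}{6} \right)} - 26 y + 6 \sqrt{6} \operatorname{atan}{\left(\frac{\sqrt{6} y}{6} \right)} + 24}{24 \left(y^{2} + 6\right)}] = \frac{- 4 y^{2} + 6 y + 15}{3 y^{4} + 36 y^{2} + 108}, which equals f(y).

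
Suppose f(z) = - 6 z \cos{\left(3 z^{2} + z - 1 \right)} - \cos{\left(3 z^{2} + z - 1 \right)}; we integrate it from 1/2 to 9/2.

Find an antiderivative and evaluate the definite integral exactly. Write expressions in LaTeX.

f matches the chain-rule pattern g'(h)*h' with inner function h(z) = 3 z^{2} + z - 1; substituting u = h(z) collapses the integral.
F(z) = - \sin{\left(3 z^{2} + z - 1 \right)} is an antiderivative of f.
Check: d/dz[- \sin{\left(3 z^{2} + z - 1 \right)}] = - 6 z \cos{\left(3 z^{2} + z - 1 \right)} - \cos{\left(3 z^{2} + z - 1 \right)} = f(z).
F(9/2) = - \sin{\left(\frac{257}{4} \right)}; F(1/2) = - \sin{\left(\frac{1}{4} \right)}.
Integral = F(9/2) - F(1/2) = - \sin{\left(\frac{257}{4} \right)} + \sin{\left(\frac{1}{4} \right)}.

Antiderivative: F(z) = - \sin{\left(3 z^{2} + z - 1 \right)}; value = - \sin{\left(\frac{257}{4} \right)} + \sin{\left(\frac{1}{4} \right)}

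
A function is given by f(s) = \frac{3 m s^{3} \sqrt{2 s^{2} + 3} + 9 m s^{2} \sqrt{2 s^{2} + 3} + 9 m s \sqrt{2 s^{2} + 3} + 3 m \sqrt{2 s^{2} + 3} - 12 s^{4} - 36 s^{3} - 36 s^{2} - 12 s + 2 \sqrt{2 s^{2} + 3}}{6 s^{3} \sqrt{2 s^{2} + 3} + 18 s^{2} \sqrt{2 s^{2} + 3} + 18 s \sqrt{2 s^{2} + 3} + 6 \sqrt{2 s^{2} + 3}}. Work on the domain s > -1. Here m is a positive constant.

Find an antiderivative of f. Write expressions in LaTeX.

Any candidate F(s) must reproduce f(s) exactly when differentiated.
Check: d/ds[\frac{m s}{2} - \sqrt{2 s^{2} + 3} - \frac{2}{3 \left(2 s + 2\right)^{2}}] = \frac{3 m s^{3} \sqrt{2 s^{2} + 3} + 9 m s^{2} \sqrt{2 s^{2} + 3} + 9 m s \sqrt{2 s^{2} + 3} + 3 m \sqrt{2 s^{2} + 3} - 12 s^{4} - 36 s^{3} - 36 s^{2} - 12 s + 2 \sqrt{2 s^{2} + 3}}{6 s^{3} \sqrt{2 s^{2} + 3} + 18 s^{2} \sqrt{2 s^{2} + 3} + 18 s \sqrt{2 s^{2} + 3} + 6 \sqrt{2 s^{2} + 3}} = f(s).

An antiderivative is F(s) = \frac{m s}{2} - \sqrt{2 s^{2} + 3} - \frac{2}{3 \left(2 s + 2\right)^{2}}.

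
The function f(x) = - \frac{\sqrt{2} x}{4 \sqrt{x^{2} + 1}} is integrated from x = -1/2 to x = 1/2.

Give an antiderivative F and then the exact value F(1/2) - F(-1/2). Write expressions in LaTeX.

f matches the chain-rule pattern g'(h)*h' with inner function h(x) = 2 x^{2} + 2; substituting u = h(x) collapses the integral.
F(x) = - \frac{\sqrt{2} \sqrt{x^{2} + 1}}{4} is an antiderivative of f.
Check: d/dx[- \frac{\sqrt{2} \sqrt{x^{2} + 1}}{4}] = - \frac{\sqrt{2} x}{4 \sqrt{x^{2} + 1}} = f(x).
F(1/2) = - \frac{\sqrt{10}}{8}; F(-1/2) = - \frac{\sqrt{10}}{8}.
Integral = F(1/2) - F(-1/2) = 0.

Antiderivative: F(x) = - \frac{\sqrt{2} \sqrt{x^{2} + 1}}{4}; value = 0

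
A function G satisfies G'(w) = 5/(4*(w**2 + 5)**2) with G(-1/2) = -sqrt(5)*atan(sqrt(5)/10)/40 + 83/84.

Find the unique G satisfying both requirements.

G(w) = (sqrt(5)*w**2*atan(sqrt(5)*w/5) + 40*w**2 + 5*w + 5*sqrt(5)*atan(sqrt(5)*w/5) + 200)/(40*(w**2 + 5))

The proposed G(w) is checked by its d/dw: the result must match the given G'(w).
A general antiderivative is 5*w/(40*w**2 + 200) + sqrt(5)*atan(sqrt(5)*w/5)/40 + C.
The condition gives C = -sqrt(5)*atan(sqrt(5)/10)/40 + 83/84 - (-sqrt(5)*atan(sqrt(5)/10)/40 - 1/84) = 1.
So G(w) = (sqrt(5)*w**2*atan(sqrt(5)*w/5) + 40*w**2 + 5*w + 5*sqrt(5)*atan(sqrt(5)*w/5) + 200)/(40*(w**2 + 5)).
Check: d/dw[(sqrt(5)*w**2*atan(sqrt(5)*w/5) + 40*w**2 + 5*w + 5*sqrt(5)*atan(sqrt(5)*w/5) + 200)/(40*(w**2 + 5))] = 5/(4*w**4 + 40*w**2 + 100), which equals G'(w).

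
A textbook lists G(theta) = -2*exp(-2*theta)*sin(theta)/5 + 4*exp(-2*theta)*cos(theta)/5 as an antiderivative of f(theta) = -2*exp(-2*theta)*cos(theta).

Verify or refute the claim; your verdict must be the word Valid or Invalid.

d/dtheta[G] = -2*exp(-2*theta)*cos(theta)
This equals f(theta) exactly, so the claim holds.

Valid. The derivative of G reproduces f.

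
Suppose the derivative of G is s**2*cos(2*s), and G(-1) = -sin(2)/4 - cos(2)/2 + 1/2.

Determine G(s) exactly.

G(s) = (2*s**2*sin(2*s) + 2*s*cos(2*s) - sin(2*s) + 2)/4

Any candidate G(s) must reproduce the stated G'(s) exactly.
A general antiderivative is s**2*sin(2*s)/2 + s*cos(2*s)/2 - sin(2*s)/4 + C.
The condition gives C = -sin(2)/4 - cos(2)/2 + 1/2 - (-sin(2)/4 - cos(2)/2) = 1/2.
So G(s) = (2*s**2*sin(2*s) + 2*s*cos(2*s) - sin(2*s) + 2)/4.
Check: d/ds[(2*s**2*sin(2*s) + 2*s*cos(2*s) - sin(2*s) + 2)/4] = s**2*cos(2*s) = G'(s).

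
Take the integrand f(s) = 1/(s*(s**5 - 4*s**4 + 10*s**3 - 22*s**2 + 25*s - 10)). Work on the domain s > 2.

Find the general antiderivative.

F(s) = -log(s)/10 - log(s**2 + 5)/180 + log(s**2 - 3*s + 2)/18 + 1/(6*s - 6) + C

The denominator factors as s*(s - 2)*(s - 1)**2*(s**2 + 5); partial fractions split f into directly integrable pieces: -s/(90*(s**2 + 5)) + 1/(18*(s - 1)) - 1/(6*(s - 1)**2) + 1/(18*(s - 2)) - 1/(10*s).
Check: d/ds[-log(s)/10 - log(s**2 + 5)/180 + log(s**2 - 3*s + 2)/18 + 1/(6*s - 6)] = 1/(s**6 - 4*s**5 + 10*s**4 - 22*s**3 + 25*s**2 - 10*s), which equals f(s).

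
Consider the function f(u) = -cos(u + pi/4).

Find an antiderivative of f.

Since d/du undoes antidifferentiation here, F'(u) = f(u) is required of F(u).
Check: d/du[-sin(u + pi/4)] = -cos(u + pi/4) = f(u).

An antiderivative is F(u) = -sin(u + pi/4).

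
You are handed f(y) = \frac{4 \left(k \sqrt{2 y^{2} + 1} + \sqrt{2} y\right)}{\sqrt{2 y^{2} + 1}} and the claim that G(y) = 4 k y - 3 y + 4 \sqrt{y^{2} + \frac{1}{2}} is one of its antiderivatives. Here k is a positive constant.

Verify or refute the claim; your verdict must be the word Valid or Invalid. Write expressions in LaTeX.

d/dy[G] = \frac{4 k \sqrt{2 y^{2} + 1} + 4 \sqrt{2} y - 3 \sqrt{2 y^{2} + 1}}{\sqrt{2 y^{2} + 1}}
d/dy[G] - f(y) = -3 != 0.

Invalid: d/dy[G] - f = -3, which is not 0.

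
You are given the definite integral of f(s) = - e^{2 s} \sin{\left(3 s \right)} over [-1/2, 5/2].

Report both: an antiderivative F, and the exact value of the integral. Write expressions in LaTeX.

A candidate is checked by its d/ds: the result must match f(s).
F(s) = - \frac{2 e^{2 s} \sin{\left(3 s \right)}}{13} + \frac{3 e^{2 s} \cos{\left(3 s \right)}}{13} is an antiderivative of f.
Check: d/ds[- \frac{2 e^{2 s} \sin{\left(3 s \right)}}{13} + \frac{3 e^{2 s} \cos{\left(3 s \right)}}{13}] = - e^{2 s} \sin{\left(3 s \right)} = f(s).
F(5/2) = - \frac{2 e^{5} \sin{\left(\frac{15}{2} \right)}}{13} + \frac{3 e^{5} \cos{\left(\frac{15}{2} \right)}}{13}; F(-1/2) = \frac{3 \cos{\left(\frac{3}{2} \right)}}{13 e} + \frac{2 \sin{\left(\frac{3}{2} \right)}}{13 e}.
Integral = F(5/2) - F(-1/2) = - \frac{2 e^{5} \sin{\left(\frac{15}{2} \right)}}{13} - \frac{2 \sin{\left(\frac{3}{2} \right)}}{13 e} - \frac{3 \cos{\left(\frac{3}{2} \right)}}{13 e} + \frac{3 e^{5} \cos{\left(\frac{15}{2} \right)}}{13}.

Antiderivative: F(s) = - \frac{2 e^{2 s} \sin{\left(3 s \right)}}{13} + \frac{3 e^{2 s} \cos{\left(3 s \right)}}{13}; value = - \frac{2 e^{5} \sin{\left(\frac{15}{2} \right)}}{13} - \frac{2 \sin{\left(\frac{3}{2} \right)}}{13 e} - \frac{3 \cos{\left(\frac{3}{2} \right)}}{13 e} + \frac{3 e^{5} \cos{\left(\frac{15}{2} \right)}}{13}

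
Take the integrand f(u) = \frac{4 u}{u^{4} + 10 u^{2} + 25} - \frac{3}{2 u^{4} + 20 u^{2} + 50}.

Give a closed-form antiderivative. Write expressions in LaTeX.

Integrate term by term and add the pieces.
Check: d/du[\frac{- 3 \sqrt{5} u^{2} \operatorname{atan}{\left(\frac{\sqrt{5} u}{5} \right)} - 15 u - 15 \sqrt{5} \operatorname{atan}{\left(\frac{\sqrt{5} u}{5} \right)} - 200}{100 u^{2} + 500}] = \frac{8 u - 3}{2 u^{4} + 20 u^{2} + 50}, which equals f(u).

An antiderivative is F(u) = \frac{- 3 \sqrt{5} u^{2} \operatorname{atan}{\left(\frac{\sqrt{5} u}{5} \right)} - 15 u - 15 \sqrt{5} \operatorname{atan}{\left(\frac{\sqrt{5} u}{5} \right)} - 200}{100 u^{2} + 500}.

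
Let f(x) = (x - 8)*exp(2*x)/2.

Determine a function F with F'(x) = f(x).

An antiderivative is F(x) = (2*x - 17)*exp(2*x)/8.

Recognize the product-rule pattern: f = u'v + uv' with u = x/4 - 17/8, v = exp(2*x), so integration by parts undoes it.
Check: d/dx[(2*x - 17)*exp(2*x)/8] = x*exp(2*x)/2 - 4*exp(2*x), which equals f(x).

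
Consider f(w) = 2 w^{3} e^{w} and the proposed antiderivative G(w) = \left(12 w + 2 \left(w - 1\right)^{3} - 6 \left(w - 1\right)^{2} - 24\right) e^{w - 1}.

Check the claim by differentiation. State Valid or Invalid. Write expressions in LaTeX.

d/dw[G] = \frac{2 w^{3} e^{w}}{e} - \frac{6 w^{2} e^{w}}{e} + \frac{6 w e^{w}}{e} - \frac{2 e^{w}}{e}
d/dw[G] - f(w) = - 2 w^{3} e^{w} + \frac{2 w^{3} e^{w}}{e} - \frac{6 w^{2} e^{w}}{e} + \frac{6 w e^{w}}{e} - \frac{2 e^{w}}{e} != 0.

Invalid: d/dw[G] - f = - 2 w^{3} e^{w} + \frac{2 w^{3} e^{w}}{e} - \frac{6 w^{2} e^{w}}{e} + \frac{6 w e^{w}}{e} - \frac{2 e^{w}}{e}, which is not 0.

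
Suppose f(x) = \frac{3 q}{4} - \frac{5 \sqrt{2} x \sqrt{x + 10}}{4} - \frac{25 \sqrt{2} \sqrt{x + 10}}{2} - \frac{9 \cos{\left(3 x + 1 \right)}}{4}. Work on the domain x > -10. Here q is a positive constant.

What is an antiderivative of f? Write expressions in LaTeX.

An antiderivative is F(x) = - \frac{- 3 q x + 2 \sqrt{2} x^{2} \sqrt{x + 10} + 40 \sqrt{2} x \sqrt{x + 10} + 200 \sqrt{2} \sqrt{x + 10} + 3 \sin{\left(3 x + 1 \right)}}{4}.

The integrand splits into summands that can be handled one at a time.
Check: d/dx[- \frac{- 3 q x + 2 \sqrt{2} x^{2} \sqrt{x + 10} + 40 \sqrt{2} x \sqrt{x + 10} + 200 \sqrt{2} \sqrt{x + 10} + 3 \sin{\left(3 x + 1 \right)}}{4}] = \frac{3 q \sqrt{x + 10} - 5 \sqrt{2} x^{2} - 100 \sqrt{2} x - 9 \sqrt{x + 10} \cos{\left(3 x + 1 \right)} - 500 \sqrt{2}}{4 \sqrt{x + 10}}, which equals f(x).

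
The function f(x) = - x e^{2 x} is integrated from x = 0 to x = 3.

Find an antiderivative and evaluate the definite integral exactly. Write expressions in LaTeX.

Antiderivative: F(x) = - \frac{x e^{2 x}}{2} + \frac{e^{2 x}}{4}; value = - \frac{5 e^{6}}{4} - \frac{1}{4}

f has the shape u'v + uv' for u = \frac{1}{4} - \frac{x}{2} and v = e^{2 x} — it is the derivative of the product u*v.
F(x) = - \frac{x e^{2 x}}{2} + \frac{e^{2 x}}{4} is an antiderivative of f.
Check: d/dx[- \frac{x e^{2 x}}{2} + \frac{e^{2 x}}{4}] = - x e^{2 x} = f(x).
F(3) = - \frac{5 e^{6}}{4}; F(0) = \frac{1}{4}.
Integral = F(3) - F(0) = - \frac{5 e^{6}}{4} - \frac{1}{4}.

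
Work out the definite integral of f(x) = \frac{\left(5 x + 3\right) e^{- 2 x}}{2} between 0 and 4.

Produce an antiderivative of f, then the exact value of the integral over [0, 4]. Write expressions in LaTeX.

Antiderivative: F(x) = - \frac{5 x e^{- 2 x}}{4} - \frac{11 e^{- 2 x}}{8}; value = \frac{11}{8} - \frac{51}{8 e^{8}}

f has the shape u'v + uv' for u = - \frac{5 x}{4} - \frac{11}{8} and v = e^{- 2 x} — it is the derivative of the product u*v.
F(x) = - \frac{5 x e^{- 2 x}}{4} - \frac{11 e^{- 2 x}}{8} is an antiderivative of f.
Check: d/dx[- \frac{5 x e^{- 2 x}}{4} - \frac{11 e^{- 2 x}}{8}] = \frac{\left(5 x + 3\right) e^{- 2 x}}{2} = f(x).
F(4) = - \frac{51}{8 e^{8}}; F(0) = - \frac{11}{8}.
Integral = F(4) - F(0) = \frac{11}{8} - \frac{51}{8 e^{8}}.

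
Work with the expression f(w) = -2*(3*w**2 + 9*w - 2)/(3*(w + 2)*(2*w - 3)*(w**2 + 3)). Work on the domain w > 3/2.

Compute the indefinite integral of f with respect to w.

Factor the denominator (3*(w + 2)*(2*w - 3)*(w**2 + 3)) and decompose: f = 2*(97*w - 159)/(441*(w**2 + 3)) - 292/(441*(2*w - 3)) - 16/(147*(w + 2)); each piece integrates to a log, atan, or power term.
Check: d/dw[-(146*log(w - 3/2) + 48*log(w + 2) - 97*log(w**2 + 3) + 106*sqrt(3)*atan(sqrt(3)*w/3))/441] = (-6*w**2 - 18*w + 4)/(6*w**4 + 3*w**3 + 9*w - 54), which equals f(w).

F(w) = -(146*log(w - 3/2) + 48*log(w + 2) - 97*log(w**2 + 3) + 106*sqrt(3)*atan(sqrt(3)*w/3))/441 + C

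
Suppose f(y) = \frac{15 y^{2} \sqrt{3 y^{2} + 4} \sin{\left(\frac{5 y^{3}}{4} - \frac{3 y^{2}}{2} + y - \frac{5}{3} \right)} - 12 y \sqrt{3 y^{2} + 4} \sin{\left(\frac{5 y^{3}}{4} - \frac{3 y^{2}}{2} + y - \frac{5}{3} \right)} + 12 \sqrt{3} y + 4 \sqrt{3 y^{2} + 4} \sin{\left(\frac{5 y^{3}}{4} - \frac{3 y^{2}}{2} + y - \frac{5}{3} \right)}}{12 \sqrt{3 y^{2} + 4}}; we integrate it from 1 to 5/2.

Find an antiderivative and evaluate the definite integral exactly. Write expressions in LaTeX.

Antiderivative: F(y) = \sqrt{y^{2} + \frac{4}{3}} - \frac{\cos{\left(\frac{5 y^{3}}{4} - \frac{3 y^{2}}{2} + y - \frac{5}{3} \right)}}{3}; value = - \frac{\sqrt{21}}{3} - \frac{\cos{\left(\frac{1055}{96} \right)}}{3} + \frac{\cos{\left(\frac{11}{12} \right)}}{3} + \frac{\sqrt{273}}{6}

Differentiate the proposed F(y) back; it has to land on f(y) exactly.
F(y) = \sqrt{y^{2} + \frac{4}{3}} - \frac{\cos{\left(\frac{5 y^{3}}{4} - \frac{3 y^{2}}{2} + y - \frac{5}{3} \right)}}{3} is an antiderivative of f.
Check: d/dy[\sqrt{y^{2} + \frac{4}{3}} - \frac{\cos{\left(\frac{5 y^{3}}{4} - \frac{3 y^{2}}{2} + y - \frac{5}{3} \right)}}{3}] = \frac{15 y^{2} \sqrt{3 y^{2} + 4} \sin{\left(\frac{5 y^{3}}{4} - \frac{3 y^{2}}{2} + y - \frac{5}{3} \right)} - 12 y \sqrt{3 y^{2} + 4} \sin{\left(\frac{5 y^{3}}{4} - \frac{3 y^{2}}{2} + y - \frac{5}{3} \right)} + 12 \sqrt{3} y + 4 \sqrt{3 y^{2} + 4} \sin{\left(\frac{5 y^{3}}{4} - \frac{3 y^{2}}{2} + y - \frac{5}{3} \right)}}{12 \sqrt{3 y^{2} + 4}} = f(y).
F(5/2) = - \frac{\cos{\left(\frac{1055}{96} \right)}}{3} + \frac{\sqrt{273}}{6}; F(1) = - \frac{\cos{\left(\frac{11}{12} \right)}}{3} + \frac{\sqrt{21}}{3}.
Integral = F(5/2) - F(1) = - \frac{\sqrt{21}}{3} - \frac{\cos{\left(\frac{1055}{96} \right)}}{3} + \frac{\cos{\left(\frac{11}{12} \right)}}{3} + \frac{\sqrt{273}}{6}.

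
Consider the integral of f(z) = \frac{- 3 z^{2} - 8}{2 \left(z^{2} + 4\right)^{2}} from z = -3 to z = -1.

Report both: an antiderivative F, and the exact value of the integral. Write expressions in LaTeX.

Any candidate F(z) must reproduce f(z) exactly when differentiated.
F(z) = \frac{- 5 z^{2} \operatorname{atan}{\left(\frac{z}{2} \right)} + 2 z - 20 \operatorname{atan}{\left(\frac{z}{2} \right)}}{8 z^{2} + 32} is an antiderivative of f.
Check: d/dz[\frac{- 5 z^{2} \operatorname{atan}{\left(\frac{z}{2} \right)} + 2 z - 20 \operatorname{atan}{\left(\frac{z}{2} \right)}}{8 z^{2} + 32}] = \frac{- 3 z^{2} - 8}{2 z^{4} + 16 z^{2} + 32}, which equals f(z).
F(-1) = - \frac{1}{20} + \frac{5 \operatorname{atan}{\left(\frac{1}{2} \right)}}{8}; F(-3) = - \frac{3}{52} + \frac{5 \operatorname{atan}{\left(\frac{3}{2} \right)}}{8}.
Integral = F(-1) - F(-3) = - \frac{5 \operatorname{atan}{\left(\frac{3}{2} \right)}}{8} + \frac{1}{130} + \frac{5 \operatorname{atan}{\left(\frac{1}{2} \right)}}{8}.

Antiderivative: F(z) = \frac{- 5 z^{2} \operatorname{atan}{\left(\frac{z}{2} \right)} + 2 z - 20 \operatorname{atan}{\left(\frac{z}{2} \right)}}{8 z^{2} + 32}; value = - \frac{5 \operatorname{atan}{\left(\frac{3}{2} \right)}}{8} + \frac{1}{130} + \frac{5 \operatorname{atan}{\left(\frac{1}{2} \right)}}{8}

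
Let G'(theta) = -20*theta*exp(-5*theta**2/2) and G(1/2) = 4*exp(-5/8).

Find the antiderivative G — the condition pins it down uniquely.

G(theta) = 4*exp(-5*theta**2/2)

The substitution u = -5*theta**2/2 works: G'(theta) is exactly (dG/du)*(du/dtheta) for that inner function.
A general antiderivative is 4*exp(-5*theta**2/2) + C.
The condition gives C = 4*exp(-5/8) - (4*exp(-5/8)) = 0.
So G(theta) = 4*exp(-5*theta**2/2).
Check: d/dtheta[4*exp(-5*theta**2/2)] = -20*theta*exp(-5*theta**2/2) = G'(theta).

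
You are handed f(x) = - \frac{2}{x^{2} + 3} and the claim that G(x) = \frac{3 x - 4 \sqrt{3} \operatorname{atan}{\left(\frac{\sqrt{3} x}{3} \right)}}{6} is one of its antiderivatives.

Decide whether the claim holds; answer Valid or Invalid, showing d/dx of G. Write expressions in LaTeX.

Invalid: d/dx[G] - f = \frac{1}{2}, which is not 0.

d/dx[G] = \frac{x^{2} - 1}{2 x^{2} + 6}
d/dx[G] - f(x) = \frac{1}{2} != 0.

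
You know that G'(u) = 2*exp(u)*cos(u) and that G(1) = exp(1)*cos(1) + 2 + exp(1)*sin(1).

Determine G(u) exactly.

Since d/du undoes antidifferentiation here, G(u) must give back the stated G'(u).
A general antiderivative is exp(u)*sin(u) + exp(u)*cos(u) + C.
The condition gives C = exp(1)*cos(1) + 2 + exp(1)*sin(1) - (exp(1)*cos(1) + exp(1)*sin(1)) = 2.
So G(u) = exp(u)*sin(u) + exp(u)*cos(u) + 2.
Check: d/du[exp(u)*sin(u) + exp(u)*cos(u) + 2] = 2*exp(u)*cos(u) = G'(u).

G(u) = exp(u)*sin(u) + exp(u)*cos(u) + 2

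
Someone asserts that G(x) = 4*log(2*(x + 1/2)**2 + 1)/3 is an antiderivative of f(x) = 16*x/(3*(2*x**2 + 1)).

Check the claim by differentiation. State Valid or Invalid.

Invalid: d/dx[G] - f = (-32*x**2 - 16*x + 16)/(24*x**4 + 24*x**3 + 30*x**2 + 12*x + 9), which is not 0.

d/dx[G] = (32*x + 16)/(12*x**2 + 12*x + 9)
d/dx[G] - f(x) = (-32*x**2 - 16*x + 16)/(24*x**4 + 24*x**3 + 30*x**2 + 12*x + 9) != 0.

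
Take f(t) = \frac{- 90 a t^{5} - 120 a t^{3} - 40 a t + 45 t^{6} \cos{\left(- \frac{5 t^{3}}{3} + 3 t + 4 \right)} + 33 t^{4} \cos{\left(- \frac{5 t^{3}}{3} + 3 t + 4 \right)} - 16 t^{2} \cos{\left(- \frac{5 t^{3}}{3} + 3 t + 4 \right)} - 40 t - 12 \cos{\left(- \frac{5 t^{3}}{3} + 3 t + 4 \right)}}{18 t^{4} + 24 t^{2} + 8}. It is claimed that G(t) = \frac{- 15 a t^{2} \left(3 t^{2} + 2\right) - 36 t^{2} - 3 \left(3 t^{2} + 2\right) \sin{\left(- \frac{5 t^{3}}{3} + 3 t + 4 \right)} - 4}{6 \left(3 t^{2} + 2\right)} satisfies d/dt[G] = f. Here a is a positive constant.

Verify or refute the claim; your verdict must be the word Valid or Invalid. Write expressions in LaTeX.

Valid - differentiating G returns exactly f.

d/dt[G] = \frac{- 90 a t^{5} - 120 a t^{3} - 40 a t + 45 t^{6} \cos{\left(- \frac{5 t^{3}}{3} + 3 t + 4 \right)} + 33 t^{4} \cos{\left(- \frac{5 t^{3}}{3} + 3 t + 4 \right)} - 16 t^{2} \cos{\left(- \frac{5 t^{3}}{3} + 3 t + 4 \right)} - 40 t - 12 \cos{\left(- \frac{5 t^{3}}{3} + 3 t + 4 \right)}}{18 t^{4} + 24 t^{2} + 8}
This equals f(t) exactly, so the claim holds.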